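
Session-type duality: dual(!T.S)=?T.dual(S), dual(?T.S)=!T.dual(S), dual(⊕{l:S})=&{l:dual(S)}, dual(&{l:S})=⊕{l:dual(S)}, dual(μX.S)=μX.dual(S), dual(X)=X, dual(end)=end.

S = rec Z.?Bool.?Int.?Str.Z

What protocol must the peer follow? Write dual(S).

rec Z → rec Z  (rec unchanged)
  ?Bool → !Bool
    ?Int → !Int
      ?Str → !Str
        Z self-dual

rec Z.!Bool.!Int.!Str.Z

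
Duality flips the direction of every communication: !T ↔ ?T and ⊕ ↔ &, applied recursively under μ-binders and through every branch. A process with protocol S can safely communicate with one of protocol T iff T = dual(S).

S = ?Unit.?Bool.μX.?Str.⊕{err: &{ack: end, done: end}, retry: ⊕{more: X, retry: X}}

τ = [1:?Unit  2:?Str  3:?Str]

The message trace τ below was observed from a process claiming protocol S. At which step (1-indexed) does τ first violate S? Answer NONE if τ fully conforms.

step 1: ?Unit  ok  state: ?Bool.μX.…
step 2: got ?Str, protocol expects ?Bool  ✗

2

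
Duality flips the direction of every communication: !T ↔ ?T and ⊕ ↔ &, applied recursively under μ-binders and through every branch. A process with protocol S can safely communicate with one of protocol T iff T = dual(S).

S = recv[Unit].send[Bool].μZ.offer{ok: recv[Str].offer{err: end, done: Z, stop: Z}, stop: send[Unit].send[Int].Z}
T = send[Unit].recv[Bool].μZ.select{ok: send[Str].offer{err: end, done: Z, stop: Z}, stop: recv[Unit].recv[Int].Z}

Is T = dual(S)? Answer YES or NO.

recv[Unit] ‖ send[Unit]  ok
  send[Bool] ‖ recv[Bool]  ok
    μZ ‖ μZ  ok (μ self-dual)
      offer{ok,stop} ‖ select{ok,stop}  ok labels match
        • ok:
          recv[Str] ‖ send[Str]  ok
            offer{err,done,stop} ‖ offer{err,done,stop}  ✗ choice polarity not flipped — not dual

NO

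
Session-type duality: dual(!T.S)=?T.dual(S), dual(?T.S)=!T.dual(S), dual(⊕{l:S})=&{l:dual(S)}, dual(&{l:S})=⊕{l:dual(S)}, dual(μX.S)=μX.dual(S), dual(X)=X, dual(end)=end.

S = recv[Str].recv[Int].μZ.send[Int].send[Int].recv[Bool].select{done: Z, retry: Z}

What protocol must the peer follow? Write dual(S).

send[Str].send[Int].μZ.recv[Int].recv[Int].send[Bool].offer{done: Z, retry: Z}

recv[Str] → send[Str]
  recv[Int] → send[Int]
    μZ → μZ  (rec unchanged)
      send[Int] → recv[Int]
        send[Int] → recv[Int]
          recv[Bool] → send[Bool]
            select{done,retry} → offer{done,retry}  (internal→external)
              case done:
                Z ↦ Z
              case retry:
                Z ↦ Z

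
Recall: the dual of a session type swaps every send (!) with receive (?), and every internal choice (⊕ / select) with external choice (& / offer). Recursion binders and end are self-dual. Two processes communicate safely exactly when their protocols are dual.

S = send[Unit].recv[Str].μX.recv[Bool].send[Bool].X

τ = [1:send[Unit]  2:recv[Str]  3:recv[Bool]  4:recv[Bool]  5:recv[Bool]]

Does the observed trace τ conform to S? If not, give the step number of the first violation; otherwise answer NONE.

4

[1] send[Unit]  ✓  cont: recv[Str].μX.…
[2] recv[Str]  ✓  cont: μX.…
[3] recv[Bool]  ✓  cont: send[Bool].μX.…
[4] got recv[Bool], protocol expects send[Bool]  ✗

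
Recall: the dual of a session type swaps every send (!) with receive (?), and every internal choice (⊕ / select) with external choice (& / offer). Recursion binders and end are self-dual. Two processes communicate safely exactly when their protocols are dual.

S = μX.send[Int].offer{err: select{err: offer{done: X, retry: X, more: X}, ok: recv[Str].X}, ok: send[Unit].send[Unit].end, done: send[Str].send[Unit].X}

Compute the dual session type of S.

μX = μX  (binder kept)
  send[Int] = recv[Int]
    offer{err,ok,done} = select{err,ok,done}  (external→internal)
      • err:
        select{err,ok} = offer{err,ok}  (select→offer)
          • err:
            offer{done,retry,more} = select{done,retry,more}  (external→internal)
              • done:
                X self-dual
              • retry:
                X self-dual
              • more:
                X self-dual
          • ok:
            recv[Str] = send[Str]
              X self-dual
      • ok:
        send[Unit] = recv[Unit]
          send[Unit] = recv[Unit]
            end self-dual
      • done:
        send[Str] = recv[Str]
          send[Unit] = recv[Unit]
            X self-dual

μX.recv[Int].select{err: offer{err: select{done: X, retry: X, more: X}, ok: send[Str].X}, ok: recv[Unit].recv[Unit].end, done: recv[Str].recv[Unit].X}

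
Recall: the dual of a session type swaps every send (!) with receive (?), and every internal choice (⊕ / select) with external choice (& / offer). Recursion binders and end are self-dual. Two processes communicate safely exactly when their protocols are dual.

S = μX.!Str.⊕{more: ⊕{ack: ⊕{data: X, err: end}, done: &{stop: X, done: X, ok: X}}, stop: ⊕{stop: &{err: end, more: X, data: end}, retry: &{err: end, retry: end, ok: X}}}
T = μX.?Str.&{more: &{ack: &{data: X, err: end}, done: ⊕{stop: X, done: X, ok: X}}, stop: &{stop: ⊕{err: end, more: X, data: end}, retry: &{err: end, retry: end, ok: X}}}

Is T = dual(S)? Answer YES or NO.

μX vs μX  ✓ (rec unchanged)
  !Str vs ?Str  ✓
    ⊕{more,stop} vs &{more,stop}  ✓ labels match
      case more:
        ⊕{ack,done} vs &{ack,done}  ✓ labels match
          case ack:
            ⊕{data,err} vs &{data,err}  ✓ labels match
              case data:
                X vs X  ✓
              case err:
                end vs end  ✓
          case done:
            &{stop,done,ok} vs ⊕{stop,done,ok}  ✓ labels match
              case stop:
                X vs X  ✓
              case done:
                X vs X  ✓
              case ok:
                X vs X  ✓
      case stop:
        ⊕{stop,retry} vs &{stop,retry}  ✓ labels match
          case stop:
            &{err,more,data} vs ⊕{err,more,data}  ✓ labels match
              case err:
                end vs end  ✓
              case more:
                X vs X  ✓
              case data:
                end vs end  ✓
          case retry:
            &{err,retry,ok} vs &{err,retry,ok}  ✗ choice polarity not flipped — not dual

NO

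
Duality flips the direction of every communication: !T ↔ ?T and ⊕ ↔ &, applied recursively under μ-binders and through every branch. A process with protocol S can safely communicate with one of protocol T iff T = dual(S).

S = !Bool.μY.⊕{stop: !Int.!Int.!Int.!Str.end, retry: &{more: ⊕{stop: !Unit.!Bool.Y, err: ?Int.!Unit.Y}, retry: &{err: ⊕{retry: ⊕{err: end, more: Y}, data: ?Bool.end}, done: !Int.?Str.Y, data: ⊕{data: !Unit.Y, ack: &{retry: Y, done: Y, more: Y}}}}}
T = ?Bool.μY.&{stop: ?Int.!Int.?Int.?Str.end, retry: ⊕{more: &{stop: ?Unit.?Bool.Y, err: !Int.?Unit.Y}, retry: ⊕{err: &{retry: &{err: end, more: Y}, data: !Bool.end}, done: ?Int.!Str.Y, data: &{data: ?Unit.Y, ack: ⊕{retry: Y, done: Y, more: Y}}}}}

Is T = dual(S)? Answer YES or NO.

NO

!Bool vs ?Bool  ok
  μY vs μY  ok (binder kept)
    ⊕{stop,retry} vs &{stop,retry}  ok same labels
      [stop]
        !Int vs ?Int  ok
          !Int vs !Int  ✗ same direction on both sides — not dual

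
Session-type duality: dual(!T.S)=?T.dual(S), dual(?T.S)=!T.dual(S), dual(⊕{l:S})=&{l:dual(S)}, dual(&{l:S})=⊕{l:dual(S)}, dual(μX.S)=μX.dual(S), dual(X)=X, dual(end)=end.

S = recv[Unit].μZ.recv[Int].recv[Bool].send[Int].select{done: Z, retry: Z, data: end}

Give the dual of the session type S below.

recv[Unit] = send[Unit]
  μZ = μZ  (rec unchanged)
    recv[Int] = send[Int]
      recv[Bool] = send[Bool]
        send[Int] = recv[Int]
          select{done,retry,data} = offer{done,retry,data}  (select→offer)
            [done]
              Z self-dual
            [retry]
              Z self-dual
            [data]
              end self-dual

send[Unit].μZ.send[Int].send[Bool].recv[Int].offer{done: Z, retry: Z, data: end}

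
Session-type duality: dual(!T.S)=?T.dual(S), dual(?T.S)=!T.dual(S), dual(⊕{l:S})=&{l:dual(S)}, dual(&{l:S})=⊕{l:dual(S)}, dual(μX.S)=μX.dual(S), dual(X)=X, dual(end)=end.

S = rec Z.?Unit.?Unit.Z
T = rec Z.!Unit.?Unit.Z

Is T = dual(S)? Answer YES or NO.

rec Z | rec Z  match (μ self-dual)
  ?Unit | !Unit  match
    ?Unit | ?Unit  ✗ same direction on both sides — not dual

NO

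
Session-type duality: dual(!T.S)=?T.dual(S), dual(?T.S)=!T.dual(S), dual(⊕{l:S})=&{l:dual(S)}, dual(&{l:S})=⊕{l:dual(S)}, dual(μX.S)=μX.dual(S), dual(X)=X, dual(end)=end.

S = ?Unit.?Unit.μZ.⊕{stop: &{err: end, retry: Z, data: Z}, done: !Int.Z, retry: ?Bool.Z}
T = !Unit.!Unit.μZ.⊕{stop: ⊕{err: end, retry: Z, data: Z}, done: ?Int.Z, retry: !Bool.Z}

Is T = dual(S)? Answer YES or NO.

?Unit | !Unit  ok
  ?Unit | !Unit  ok
    μZ | μZ  ok (μ self-dual)
      ⊕{stop,done,retry} | ⊕{stop,done,retry}  ✗ choice polarity not flipped — not dual

NO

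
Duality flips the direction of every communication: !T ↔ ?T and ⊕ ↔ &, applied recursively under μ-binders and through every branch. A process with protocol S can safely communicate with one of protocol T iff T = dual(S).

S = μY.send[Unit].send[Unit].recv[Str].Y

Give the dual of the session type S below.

μY.recv[Unit].recv[Unit].send[Str].Y

μY → μY  (rec unchanged)
  send[Unit] → recv[Unit]
    send[Unit] → recv[Unit]
      recv[Str] → send[Str]
        dual(Y) = Y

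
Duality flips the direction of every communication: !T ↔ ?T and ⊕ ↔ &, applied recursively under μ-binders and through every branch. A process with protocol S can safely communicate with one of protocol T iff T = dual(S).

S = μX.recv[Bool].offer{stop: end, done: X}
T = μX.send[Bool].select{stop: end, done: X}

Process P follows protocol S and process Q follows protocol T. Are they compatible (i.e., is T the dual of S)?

μX | μX  ✓ (binder kept)
  recv[Bool] | send[Bool]  ✓
    offer{stop,done} | select{stop,done}  ✓ labels match
      • stop:
        end | end  ✓
      • done:
        X | X  ✓

YES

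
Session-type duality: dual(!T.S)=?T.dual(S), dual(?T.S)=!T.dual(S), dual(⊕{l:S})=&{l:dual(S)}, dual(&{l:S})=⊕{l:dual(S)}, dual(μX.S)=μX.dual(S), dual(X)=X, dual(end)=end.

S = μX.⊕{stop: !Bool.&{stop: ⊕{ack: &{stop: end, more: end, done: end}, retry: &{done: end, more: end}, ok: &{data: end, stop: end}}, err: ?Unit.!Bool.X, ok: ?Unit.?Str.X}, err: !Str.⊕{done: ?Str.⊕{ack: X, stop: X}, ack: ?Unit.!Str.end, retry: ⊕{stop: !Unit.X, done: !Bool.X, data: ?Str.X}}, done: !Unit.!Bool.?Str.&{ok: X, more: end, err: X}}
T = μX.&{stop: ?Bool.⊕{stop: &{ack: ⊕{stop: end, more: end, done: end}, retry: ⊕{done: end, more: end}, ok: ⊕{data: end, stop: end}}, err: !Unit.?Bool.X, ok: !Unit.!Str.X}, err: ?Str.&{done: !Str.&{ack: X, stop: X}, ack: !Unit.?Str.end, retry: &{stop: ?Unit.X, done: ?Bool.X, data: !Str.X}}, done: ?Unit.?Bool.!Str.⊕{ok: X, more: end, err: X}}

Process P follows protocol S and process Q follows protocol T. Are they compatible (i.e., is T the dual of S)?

μX ‖ μX  ✓ (binder kept)
  ⊕{stop,err,done} ‖ &{stop,err,done}  ✓ same labels
    [stop]
      !Bool ‖ ?Bool  ✓
        &{stop,err,ok} ‖ ⊕{stop,err,ok}  ✓ same labels
          [stop]
            ⊕{ack,retry,ok} ‖ &{ack,retry,ok}  ✓ same labels
              [ack]
                &{stop,more,done} ‖ ⊕{stop,more,done}  ✓ same labels
                  [stop]
                    end ‖ end  ✓
                  [more]
                    end ‖ end  ✓
                  [done]
                    end ‖ end  ✓
              [retry]
                &{done,more} ‖ ⊕{done,more}  ✓ same labels
                  [done]
                    end ‖ end  ✓
                  [more]
                    end ‖ end  ✓
              [ok]
                &{data,stop} ‖ ⊕{data,stop}  ✓ same labels
                  [data]
                    end ‖ end  ✓
                  [stop]
                    end ‖ end  ✓
          [err]
            ?Unit ‖ !Unit  ✓
              !Bool ‖ ?Bool  ✓
                X ‖ X  ✓
          [ok]
            ?Unit ‖ !Unit  ✓
              ?Str ‖ !Str  ✓
                X ‖ X  ✓
    [err]
      !Str ‖ ?Str  ✓
        ⊕{done,ack,retry} ‖ &{done,ack,retry}  ✓ same labels
          [done]
            ?Str ‖ !Str  ✓
              ⊕{ack,stop} ‖ &{ack,stop}  ✓ same labels
                [ack]
                  X ‖ X  ✓
                [stop]
                  X ‖ X  ✓
          [ack]
            ?Unit ‖ !Unit  ✓
              !Str ‖ ?Str  ✓
                end ‖ end  ✓
          [retry]
            ⊕{stop,done,data} ‖ &{stop,done,data}  ✓ same labels
              [stop]
                !Unit ‖ ?Unit  ✓
                  X ‖ X  ✓
              [done]
                !Bool ‖ ?Bool  ✓
                  X ‖ X  ✓
              [data]
                ?Str ‖ !Str  ✓
                  X ‖ X  ✓
    [done]
      !Unit ‖ ?Unit  ✓
        !Bool ‖ ?Bool  ✓
          ?Str ‖ !Str  ✓
            &{ok,more,err} ‖ ⊕{ok,more,err}  ✓ same labels
              [ok]
                X ‖ X  ✓
              [more]
                end ‖ end  ✓
              [err]
                X ‖ X  ✓

YES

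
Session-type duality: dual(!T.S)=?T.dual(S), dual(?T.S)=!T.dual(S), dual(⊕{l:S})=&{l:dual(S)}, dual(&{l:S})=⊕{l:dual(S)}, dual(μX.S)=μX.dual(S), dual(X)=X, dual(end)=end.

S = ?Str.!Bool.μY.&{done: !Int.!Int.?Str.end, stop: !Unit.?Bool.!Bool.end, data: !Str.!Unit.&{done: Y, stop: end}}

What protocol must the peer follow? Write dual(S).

?Str = !Str
  !Bool = ?Bool
    μY = μY  (rec unchanged)
      &{done,stop,data} = ⊕{done,stop,data}  (&→⊕)
        • done:
          !Int = ?Int
            !Int = ?Int
              ?Str = !Str
                end ↦ end
        • stop:
          !Unit = ?Unit
            ?Bool = !Bool
              !Bool = ?Bool
                end ↦ end
        • data:
          !Str = ?Str
            !Unit = ?Unit
              &{done,stop} = ⊕{done,stop}  (&→⊕)
                • done:
                  Y ↦ Y
                • stop:
                  end ↦ end

!Str.?Bool.μY.⊕{done: ?Int.?Int.!Str.end, stop: ?Unit.!Bool.?Bool.end, data: ?Str.?Unit.⊕{done: Y, stop: end}}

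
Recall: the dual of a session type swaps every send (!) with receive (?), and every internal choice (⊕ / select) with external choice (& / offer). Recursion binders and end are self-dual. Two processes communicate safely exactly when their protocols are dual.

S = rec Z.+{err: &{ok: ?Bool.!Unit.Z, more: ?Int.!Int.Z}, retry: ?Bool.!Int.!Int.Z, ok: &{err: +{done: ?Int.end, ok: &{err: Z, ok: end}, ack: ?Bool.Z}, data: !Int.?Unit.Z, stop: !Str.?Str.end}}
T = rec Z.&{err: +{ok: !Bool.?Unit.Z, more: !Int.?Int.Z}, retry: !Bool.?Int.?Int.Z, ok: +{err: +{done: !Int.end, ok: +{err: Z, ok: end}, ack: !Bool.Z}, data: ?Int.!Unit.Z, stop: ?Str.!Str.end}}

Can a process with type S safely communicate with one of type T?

rec Z | rec Z  match (rec unchanged)
  +{err,retry,ok} | &{err,retry,ok}  match labels match
    • err:
      &{ok,more} | +{ok,more}  match labels match
        • ok:
          ?Bool | !Bool  match
            !Unit | ?Unit  match
              Z | Z  match
        • more:
          ?Int | !Int  match
            !Int | ?Int  match
              Z | Z  match
    • retry:
      ?Bool | !Bool  match
        !Int | ?Int  match
          !Int | ?Int  match
            Z | Z  match
    • ok:
      &{err,data,stop} | +{err,data,stop}  match labels match
        • err:
          +{done,ok,ack} | +{done,ok,ack}  ✗ choice polarity not flipped — not dual

NO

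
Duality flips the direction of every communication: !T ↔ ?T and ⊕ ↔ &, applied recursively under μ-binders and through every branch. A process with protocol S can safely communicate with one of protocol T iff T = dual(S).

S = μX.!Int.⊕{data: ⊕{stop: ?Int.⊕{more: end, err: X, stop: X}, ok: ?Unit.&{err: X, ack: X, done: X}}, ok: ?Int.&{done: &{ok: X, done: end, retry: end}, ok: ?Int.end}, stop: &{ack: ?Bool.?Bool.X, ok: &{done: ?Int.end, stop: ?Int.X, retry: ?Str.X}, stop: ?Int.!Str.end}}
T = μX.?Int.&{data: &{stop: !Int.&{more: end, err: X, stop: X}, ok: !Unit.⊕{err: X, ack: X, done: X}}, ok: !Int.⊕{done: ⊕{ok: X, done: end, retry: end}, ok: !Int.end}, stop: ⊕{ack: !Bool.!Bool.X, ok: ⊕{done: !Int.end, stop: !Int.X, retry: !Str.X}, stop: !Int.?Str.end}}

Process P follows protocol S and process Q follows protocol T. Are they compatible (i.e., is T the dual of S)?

μX | μX  match (rec unchanged)
  !Int | ?Int  match
    ⊕{data,ok,stop} | &{data,ok,stop}  match same labels
      case data:
        ⊕{stop,ok} | &{stop,ok}  match same labels
          case stop:
            ?Int | !Int  match
              ⊕{more,err,stop} | &{more,err,stop}  match same labels
                case more:
                  end | end  match
                case err:
                  X | X  match
                case stop:
                  X | X  match
          case ok:
            ?Unit | !Unit  match
              &{err,ack,done} | ⊕{err,ack,done}  match same labels
                case err:
                  X | X  match
                case ack:
                  X | X  match
                case done:
                  X | X  match
      case ok:
        ?Int | !Int  match
          &{done,ok} | ⊕{done,ok}  match same labels
            case done:
              &{ok,done,retry} | ⊕{ok,done,retry}  match same labels
                case ok:
                  X | X  match
                case done:
                  end | end  match
                case retry:
                  end | end  match
            case ok:
              ?Int | !Int  match
                end | end  match
      case stop:
        &{ack,ok,stop} | ⊕{ack,ok,stop}  match same labels
          case ack:
            ?Bool | !Bool  match
              ?Bool | !Bool  match
                X | X  match
          case ok:
            &{done,stop,retry} | ⊕{done,stop,retry}  match same labels
              case done:
                ?Int | !Int  match
                  end | end  match
              case stop:
                ?Int | !Int  match
                  X | X  match
              case retry:
                ?Str | !Str  match
                  X | X  match
          case stop:
            ?Int | !Int  match
              !Str | ?Str  match
                end | end  match

YES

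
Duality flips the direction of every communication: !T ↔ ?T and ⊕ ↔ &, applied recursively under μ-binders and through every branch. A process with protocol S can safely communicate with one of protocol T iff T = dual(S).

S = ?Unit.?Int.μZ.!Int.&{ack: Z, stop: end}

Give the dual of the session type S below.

?Unit = !Unit
  ?Int = !Int
    μZ = μZ  (binder kept)
      !Int = ?Int
        &{ack,stop} = ⊕{ack,stop}  (&→⊕)
          • ack:
            Z ↦ Z
          • stop:
            end ↦ end

!Unit.!Int.μZ.?Int.⊕{ack: Z, stop: end}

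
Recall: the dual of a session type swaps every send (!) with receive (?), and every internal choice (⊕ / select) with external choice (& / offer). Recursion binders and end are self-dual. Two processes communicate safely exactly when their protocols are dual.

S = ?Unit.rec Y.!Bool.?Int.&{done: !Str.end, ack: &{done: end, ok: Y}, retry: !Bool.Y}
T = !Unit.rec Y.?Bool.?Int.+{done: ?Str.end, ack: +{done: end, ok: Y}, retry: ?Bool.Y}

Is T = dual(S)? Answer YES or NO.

?Unit ‖ !Unit  ok
  rec Y ‖ rec Y  ok (rec unchanged)
    !Bool ‖ ?Bool  ok
      ?Int ‖ ?Int  ✗ same direction on both sides — not dual

NO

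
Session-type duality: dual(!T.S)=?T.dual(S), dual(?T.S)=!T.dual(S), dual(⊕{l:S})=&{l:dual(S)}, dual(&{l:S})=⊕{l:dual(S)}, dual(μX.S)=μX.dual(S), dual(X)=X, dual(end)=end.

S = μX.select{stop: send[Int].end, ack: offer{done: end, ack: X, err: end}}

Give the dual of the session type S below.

μX.offer{stop: recv[Int].end, ack: select{done: end, ack: X, err: end}}

μX ↦ μX  (binder kept)
  select{stop,ack} ↦ offer{stop,ack}  (⊕→&)
    case stop:
      send[Int] ↦ recv[Int]
        end ↦ end
    case ack:
      offer{done,ack,err} ↦ select{done,ack,err}  (external→internal)
        case done:
          end ↦ end
        case ack:
          X ↦ X
        case err:
          end ↦ end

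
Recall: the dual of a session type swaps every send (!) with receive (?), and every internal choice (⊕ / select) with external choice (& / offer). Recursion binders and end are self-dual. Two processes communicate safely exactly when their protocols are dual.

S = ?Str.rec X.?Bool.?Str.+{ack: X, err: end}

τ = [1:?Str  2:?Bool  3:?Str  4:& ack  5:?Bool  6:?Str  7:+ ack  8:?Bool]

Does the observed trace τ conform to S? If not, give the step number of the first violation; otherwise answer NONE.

4

[1] ?Str  ✓  state: rec X.…
[2] ?Bool  ✓  state: ?Str.+{ack: rec X.…, err: end}
[3] ?Str  ✓  state: +{ack: rec X.…, err: end}
[4] got & ack, protocol expects + ack or + err  ✗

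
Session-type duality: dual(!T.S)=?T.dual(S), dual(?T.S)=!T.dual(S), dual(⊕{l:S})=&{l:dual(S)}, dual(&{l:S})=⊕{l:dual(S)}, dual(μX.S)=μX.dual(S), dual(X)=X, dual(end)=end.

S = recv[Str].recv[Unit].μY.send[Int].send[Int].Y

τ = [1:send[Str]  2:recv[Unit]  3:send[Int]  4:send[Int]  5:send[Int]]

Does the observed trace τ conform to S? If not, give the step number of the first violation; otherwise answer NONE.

[1] got send[Str], protocol expects recv[Str]  ✗

1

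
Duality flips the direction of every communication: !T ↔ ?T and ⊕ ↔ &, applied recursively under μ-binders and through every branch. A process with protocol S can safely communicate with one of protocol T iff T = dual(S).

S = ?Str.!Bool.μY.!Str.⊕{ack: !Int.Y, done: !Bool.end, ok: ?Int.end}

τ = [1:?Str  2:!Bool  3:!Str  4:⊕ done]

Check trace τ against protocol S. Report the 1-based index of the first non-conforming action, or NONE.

step 1: ?Str  ✓  now at !Bool.μY.…
step 2: !Bool  ✓  now at μY.…
step 3: !Str  ✓  now at ⊕{ack: !Int.μY.…, done: !Bool.end, ok: ?Int.end}
step 4: ⊕ done  ✓  now at !Bool.end
τ conforms to S (length 4)

NONE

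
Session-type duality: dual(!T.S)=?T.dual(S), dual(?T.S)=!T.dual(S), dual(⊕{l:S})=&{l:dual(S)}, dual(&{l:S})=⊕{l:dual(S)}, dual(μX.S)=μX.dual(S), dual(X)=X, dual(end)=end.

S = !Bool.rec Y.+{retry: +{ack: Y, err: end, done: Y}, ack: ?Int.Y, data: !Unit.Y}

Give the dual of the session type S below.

!Bool → ?Bool
  rec Y → rec Y  (μ self-dual)
    +{retry,ack,data} → &{retry,ack,data}  (⊕→&)
      • retry:
        +{ack,err,done} → &{ack,err,done}  (⊕→&)
          • ack:
            dual(Y) = Y
          • err:
            dual(end) = end
          • done:
            dual(Y) = Y
      • ack:
        ?Int → !Int
          dual(Y) = Y
      • data:
        !Unit → ?Unit
          dual(Y) = Y

?Bool.rec Y.&{retry: &{ack: Y, err: end, done: Y}, ack: !Int.Y, data: ?Unit.Y}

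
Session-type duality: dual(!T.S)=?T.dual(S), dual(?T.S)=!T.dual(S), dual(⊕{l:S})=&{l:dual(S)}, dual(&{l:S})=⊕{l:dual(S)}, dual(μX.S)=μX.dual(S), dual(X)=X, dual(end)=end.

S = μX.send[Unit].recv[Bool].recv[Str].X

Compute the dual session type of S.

μX.recv[Unit].send[Bool].send[Str].X

μX → μX  (μ self-dual)
  send[Unit] → recv[Unit]
    recv[Bool] → send[Bool]
      recv[Str] → send[Str]
        dual(X) = X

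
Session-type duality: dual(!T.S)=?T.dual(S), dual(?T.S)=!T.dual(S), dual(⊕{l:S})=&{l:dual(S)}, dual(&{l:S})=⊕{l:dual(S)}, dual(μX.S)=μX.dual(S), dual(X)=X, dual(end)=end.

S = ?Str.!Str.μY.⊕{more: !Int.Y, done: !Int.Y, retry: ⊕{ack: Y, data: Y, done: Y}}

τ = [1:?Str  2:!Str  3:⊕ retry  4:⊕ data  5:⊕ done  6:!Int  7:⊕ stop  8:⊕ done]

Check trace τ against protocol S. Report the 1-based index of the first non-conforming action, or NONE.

@1 ?Str  ✓  state: !Str.μY.…
@2 !Str  ✓  state: μY.…
@3 ⊕ retry  ✓  state: ⊕{ack: μY.…, data: μY.…, done: μY.…}
@4 ⊕ data  ✓  state: μY.…
@5 ⊕ done  ✓  state: !Int.μY.…
@6 !Int  ✓  state: μY.…
@7 got ⊕ stop, protocol expects ⊕ more or ⊕ done or ⊕ retry  ✗

7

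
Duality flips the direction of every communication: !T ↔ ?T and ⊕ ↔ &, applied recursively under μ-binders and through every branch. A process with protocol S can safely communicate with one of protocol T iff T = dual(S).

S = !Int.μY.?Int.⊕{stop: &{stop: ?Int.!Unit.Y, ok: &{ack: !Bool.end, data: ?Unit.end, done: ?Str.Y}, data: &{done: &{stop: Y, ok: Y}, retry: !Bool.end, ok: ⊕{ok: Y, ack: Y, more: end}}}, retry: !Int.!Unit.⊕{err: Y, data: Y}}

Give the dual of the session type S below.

!Int → ?Int
  μY → μY  (binder kept)
    ?Int → !Int
      ⊕{stop,retry} → &{stop,retry}  (⊕→&)
        • stop:
          &{stop,ok,data} → ⊕{stop,ok,data}  (offer→select)
            • stop:
              ?Int → !Int
                !Unit → ?Unit
                  Y ↦ Y
            • ok:
              &{ack,data,done} → ⊕{ack,data,done}  (offer→select)
                • ack:
                  !Bool → ?Bool
                    end ↦ end
                • data:
                  ?Unit → !Unit
                    end ↦ end
                • done:
                  ?Str → !Str
                    Y ↦ Y
            • data:
              &{done,retry,ok} → ⊕{done,retry,ok}  (offer→select)
                • done:
                  &{stop,ok} → ⊕{stop,ok}  (offer→select)
                    • stop:
                      Y ↦ Y
                    • ok:
                      Y ↦ Y
                • retry:
                  !Bool → ?Bool
                    end ↦ end
                • ok:
                  ⊕{ok,ack,more} → &{ok,ack,more}  (⊕→&)
                    • ok:
                      Y ↦ Y
                    • ack:
                      Y ↦ Y
                    • more:
                      end ↦ end
        • retry:
          !Int → ?Int
            !Unit → ?Unit
              ⊕{err,data} → &{err,data}  (⊕→&)
                • err:
                  Y ↦ Y
                • data:
                  Y ↦ Y

?Int.μY.!Int.&{stop: ⊕{stop: !Int.?Unit.Y, ok: ⊕{ack: ?Bool.end, data: !Unit.end, done: !Str.Y}, data: ⊕{done: ⊕{stop: Y, ok: Y}, retry: ?Bool.end, ok: &{ok: Y, ack: Y, more: end}}}, retry: ?Int.?Unit.&{err: Y, data: Y}}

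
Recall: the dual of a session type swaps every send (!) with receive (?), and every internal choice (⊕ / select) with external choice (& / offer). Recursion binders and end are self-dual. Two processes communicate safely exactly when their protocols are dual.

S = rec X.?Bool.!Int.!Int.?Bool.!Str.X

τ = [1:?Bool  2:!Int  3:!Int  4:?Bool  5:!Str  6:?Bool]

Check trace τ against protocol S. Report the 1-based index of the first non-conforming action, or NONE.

NONE

[1] ?Bool  match  cont: !Int.!Int.?Bool.!Str.rec X.…
[2] !Int  match  cont: !Int.?Bool.!Str.rec X.…
[3] !Int  match  cont: ?Bool.!Str.rec X.…
[4] ?Bool  match  cont: !Str.rec X.…
[5] !Str  match  cont: rec X.…
[6] ?Bool  match  cont: !Int.!Int.?Bool.!Str.rec X.…
all 6 steps conform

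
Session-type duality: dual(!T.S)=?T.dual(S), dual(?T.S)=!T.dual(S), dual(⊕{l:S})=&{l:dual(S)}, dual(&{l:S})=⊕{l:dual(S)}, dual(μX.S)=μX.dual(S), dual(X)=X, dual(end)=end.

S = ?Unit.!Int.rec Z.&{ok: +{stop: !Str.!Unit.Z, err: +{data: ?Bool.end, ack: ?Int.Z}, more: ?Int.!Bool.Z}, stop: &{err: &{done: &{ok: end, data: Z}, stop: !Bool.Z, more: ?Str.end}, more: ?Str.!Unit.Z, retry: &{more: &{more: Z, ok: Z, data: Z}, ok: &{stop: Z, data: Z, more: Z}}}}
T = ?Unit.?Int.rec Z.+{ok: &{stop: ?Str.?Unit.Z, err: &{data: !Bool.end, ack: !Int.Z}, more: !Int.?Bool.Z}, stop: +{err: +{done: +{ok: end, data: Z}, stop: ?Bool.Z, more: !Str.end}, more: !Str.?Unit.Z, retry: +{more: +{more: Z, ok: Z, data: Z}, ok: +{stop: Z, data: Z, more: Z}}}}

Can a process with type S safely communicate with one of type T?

NO

?Unit | ?Unit  ✗ same direction on both sides — not dual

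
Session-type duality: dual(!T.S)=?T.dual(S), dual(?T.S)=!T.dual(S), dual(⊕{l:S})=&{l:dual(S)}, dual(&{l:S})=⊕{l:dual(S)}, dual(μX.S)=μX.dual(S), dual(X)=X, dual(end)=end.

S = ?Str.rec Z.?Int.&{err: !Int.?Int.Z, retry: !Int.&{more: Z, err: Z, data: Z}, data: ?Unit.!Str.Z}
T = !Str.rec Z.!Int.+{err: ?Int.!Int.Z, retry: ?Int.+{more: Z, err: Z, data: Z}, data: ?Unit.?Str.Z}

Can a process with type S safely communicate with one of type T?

?Str vs !Str  ✓
  rec Z vs rec Z  ✓ (μ self-dual)
    ?Int vs !Int  ✓
      &{err,retry,data} vs +{err,retry,data}  ✓ label sets agree
        [err]
          !Int vs ?Int  ✓
            ?Int vs !Int  ✓
              Z vs Z  ✓
        [retry]
          !Int vs ?Int  ✓
            &{more,err,data} vs +{more,err,data}  ✓ label sets agree
              [more]
                Z vs Z  ✓
              [err]
                Z vs Z  ✓
              [data]
                Z vs Z  ✓
        [data]
          ?Unit vs ?Unit  ✗ same direction on both sides — not dual

NO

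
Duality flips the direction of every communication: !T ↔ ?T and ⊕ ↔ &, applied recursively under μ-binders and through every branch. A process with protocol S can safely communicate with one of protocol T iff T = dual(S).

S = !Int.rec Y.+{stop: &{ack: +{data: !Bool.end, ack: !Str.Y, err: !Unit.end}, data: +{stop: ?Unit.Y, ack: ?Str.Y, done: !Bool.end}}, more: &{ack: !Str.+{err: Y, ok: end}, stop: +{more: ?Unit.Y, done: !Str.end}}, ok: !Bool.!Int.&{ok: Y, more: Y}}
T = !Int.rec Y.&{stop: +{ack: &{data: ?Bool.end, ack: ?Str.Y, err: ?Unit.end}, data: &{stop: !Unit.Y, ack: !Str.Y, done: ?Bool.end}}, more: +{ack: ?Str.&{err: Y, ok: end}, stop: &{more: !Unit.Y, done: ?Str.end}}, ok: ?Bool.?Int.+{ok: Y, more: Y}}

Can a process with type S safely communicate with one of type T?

NO

!Int vs !Int  ✗ same direction on both sides — not dual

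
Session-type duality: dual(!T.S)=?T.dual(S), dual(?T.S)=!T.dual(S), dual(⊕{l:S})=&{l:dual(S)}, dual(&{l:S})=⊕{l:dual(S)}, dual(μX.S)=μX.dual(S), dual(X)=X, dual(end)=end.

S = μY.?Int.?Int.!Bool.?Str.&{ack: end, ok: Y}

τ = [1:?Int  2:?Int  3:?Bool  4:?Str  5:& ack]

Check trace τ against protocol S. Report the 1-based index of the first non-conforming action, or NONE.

step 1: ?Int  ok  residual = ?Int.!Bool.?Str.&{ack: end, ok: μY.…}
step 2: ?Int  ok  residual = !Bool.?Str.&{ack: end, ok: μY.…}
step 3: got ?Bool, protocol expects !Bool  ✗

3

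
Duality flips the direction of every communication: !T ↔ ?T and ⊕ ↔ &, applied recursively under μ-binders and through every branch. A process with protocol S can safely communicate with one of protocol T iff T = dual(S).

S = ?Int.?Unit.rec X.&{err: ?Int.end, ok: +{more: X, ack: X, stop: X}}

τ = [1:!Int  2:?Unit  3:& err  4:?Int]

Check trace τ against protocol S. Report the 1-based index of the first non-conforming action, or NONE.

@1 got !Int, protocol expects ?Int  ✗

1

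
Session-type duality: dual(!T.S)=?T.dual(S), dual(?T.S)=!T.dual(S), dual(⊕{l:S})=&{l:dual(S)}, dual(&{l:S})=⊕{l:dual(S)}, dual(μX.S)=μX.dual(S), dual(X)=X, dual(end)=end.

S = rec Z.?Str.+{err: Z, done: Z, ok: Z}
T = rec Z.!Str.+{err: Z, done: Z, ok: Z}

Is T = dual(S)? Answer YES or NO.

NO

rec Z vs rec Z  match (rec unchanged)
  ?Str vs !Str  match
    +{err,done,ok} vs +{err,done,ok}  ✗ choice polarity not flipped — not dual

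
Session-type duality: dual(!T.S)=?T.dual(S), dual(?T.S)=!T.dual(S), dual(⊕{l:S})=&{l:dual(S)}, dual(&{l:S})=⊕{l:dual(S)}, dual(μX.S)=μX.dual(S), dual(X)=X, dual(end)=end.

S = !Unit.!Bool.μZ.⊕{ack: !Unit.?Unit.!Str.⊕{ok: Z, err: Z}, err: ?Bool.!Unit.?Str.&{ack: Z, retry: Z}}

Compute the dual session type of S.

!Unit → ?Unit
  !Bool → ?Bool
    μZ → μZ  (binder kept)
      ⊕{ack,err} → &{ack,err}  (select→offer)
        case ack:
          !Unit → ?Unit
            ?Unit → !Unit
              !Str → ?Str
                ⊕{ok,err} → &{ok,err}  (select→offer)
                  case ok:
                    dual(Z) = Z
                  case err:
                    dual(Z) = Z
        case err:
          ?Bool → !Bool
            !Unit → ?Unit
              ?Str → !Str
                &{ack,retry} → ⊕{ack,retry}  (offer→select)
                  case ack:
                    dual(Z) = Z
                  case retry:
                    dual(Z) = Z

?Unit.?Bool.μZ.&{ack: ?Unit.!Unit.?Str.&{ok: Z, err: Z}, err: !Bool.?Unit.!Str.⊕{ack: Z, retry: Z}}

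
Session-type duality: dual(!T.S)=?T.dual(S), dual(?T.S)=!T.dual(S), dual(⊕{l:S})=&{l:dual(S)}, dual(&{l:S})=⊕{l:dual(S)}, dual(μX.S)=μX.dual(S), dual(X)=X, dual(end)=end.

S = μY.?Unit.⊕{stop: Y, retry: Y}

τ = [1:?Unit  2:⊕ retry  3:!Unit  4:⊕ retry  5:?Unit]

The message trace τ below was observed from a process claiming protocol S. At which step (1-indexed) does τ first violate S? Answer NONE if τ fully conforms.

3

step 1: ?Unit  ok  state: ⊕{stop: μY.…, retry: μY.…}
step 2: ⊕ retry  ok  state: μY.…
step 3: got !Unit, protocol expects ?Unit  ✗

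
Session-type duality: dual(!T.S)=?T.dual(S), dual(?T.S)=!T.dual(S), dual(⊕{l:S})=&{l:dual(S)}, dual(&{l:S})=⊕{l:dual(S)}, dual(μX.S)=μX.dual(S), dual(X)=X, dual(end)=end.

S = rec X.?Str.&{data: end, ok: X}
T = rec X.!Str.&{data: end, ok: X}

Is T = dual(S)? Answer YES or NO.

NO

rec X ‖ rec X  ok (binder kept)
  ?Str ‖ !Str  ok
    &{data,ok} ‖ &{data,ok}  ✗ choice polarity not flipped — not dual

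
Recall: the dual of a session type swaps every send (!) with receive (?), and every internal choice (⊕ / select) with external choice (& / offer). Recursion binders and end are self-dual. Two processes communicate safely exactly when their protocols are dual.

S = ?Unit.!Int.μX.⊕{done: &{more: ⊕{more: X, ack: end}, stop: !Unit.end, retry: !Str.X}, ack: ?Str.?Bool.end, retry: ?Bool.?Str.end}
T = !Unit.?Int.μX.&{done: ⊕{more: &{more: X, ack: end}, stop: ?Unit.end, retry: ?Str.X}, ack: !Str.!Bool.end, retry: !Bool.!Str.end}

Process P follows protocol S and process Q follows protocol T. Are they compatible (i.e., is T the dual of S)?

YES

?Unit | !Unit  match
  !Int | ?Int  match
    μX | μX  match (μ self-dual)
      ⊕{done,ack,retry} | &{done,ack,retry}  match label sets agree
        case done:
          &{more,stop,retry} | ⊕{more,stop,retry}  match label sets agree
            case more:
              ⊕{more,ack} | &{more,ack}  match label sets agree
                case more:
                  X | X  match
                case ack:
                  end | end  match
            case stop:
              !Unit | ?Unit  match
                end | end  match
            case retry:
              !Str | ?Str  match
                X | X  match
        case ack:
          ?Str | !Str  match
            ?Bool | !Bool  match
              end | end  match
        case retry:
          ?Bool | !Bool  match
            ?Str | !Str  match
              end | end  match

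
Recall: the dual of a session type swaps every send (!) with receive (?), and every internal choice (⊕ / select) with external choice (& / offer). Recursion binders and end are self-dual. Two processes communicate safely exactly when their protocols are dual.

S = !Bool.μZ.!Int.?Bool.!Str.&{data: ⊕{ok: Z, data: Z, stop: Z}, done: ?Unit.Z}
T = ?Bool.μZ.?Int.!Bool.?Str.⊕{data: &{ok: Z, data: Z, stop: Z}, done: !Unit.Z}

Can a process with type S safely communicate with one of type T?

YES

!Bool | ?Bool  ok
  μZ | μZ  ok (rec unchanged)
    !Int | ?Int  ok
      ?Bool | !Bool  ok
        !Str | ?Str  ok
          &{data,done} | ⊕{data,done}  ok same labels
            [data]
              ⊕{ok,data,stop} | &{ok,data,stop}  ok same labels
                [ok]
                  Z | Z  ok
                [data]
                  Z | Z  ok
                [stop]
                  Z | Z  ok
            [done]
              ?Unit | !Unit  ok
                Z | Z  ok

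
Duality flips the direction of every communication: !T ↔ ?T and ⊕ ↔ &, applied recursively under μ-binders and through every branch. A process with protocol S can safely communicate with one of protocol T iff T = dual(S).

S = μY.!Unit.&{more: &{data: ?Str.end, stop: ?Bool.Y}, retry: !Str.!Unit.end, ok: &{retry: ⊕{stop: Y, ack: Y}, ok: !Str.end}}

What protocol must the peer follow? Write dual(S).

μY.?Unit.⊕{more: ⊕{data: !Str.end, stop: !Bool.Y}, retry: ?Str.?Unit.end, ok: ⊕{retry: &{stop: Y, ack: Y}, ok: ?Str.end}}

μY = μY  (rec unchanged)
  !Unit = ?Unit
    &{more,retry,ok} = ⊕{more,retry,ok}  (offer→select)
      [more]
        &{data,stop} = ⊕{data,stop}  (offer→select)
          [data]
            ?Str = !Str
              end ↦ end
          [stop]
            ?Bool = !Bool
              Y ↦ Y
      [retry]
        !Str = ?Str
          !Unit = ?Unit
            end ↦ end
      [ok]
        &{retry,ok} = ⊕{retry,ok}  (offer→select)
          [retry]
            ⊕{stop,ack} = &{stop,ack}  (select→offer)
              [stop]
                Y ↦ Y
              [ack]
                Y ↦ Y
          [ok]
            !Str = ?Str
              end ↦ end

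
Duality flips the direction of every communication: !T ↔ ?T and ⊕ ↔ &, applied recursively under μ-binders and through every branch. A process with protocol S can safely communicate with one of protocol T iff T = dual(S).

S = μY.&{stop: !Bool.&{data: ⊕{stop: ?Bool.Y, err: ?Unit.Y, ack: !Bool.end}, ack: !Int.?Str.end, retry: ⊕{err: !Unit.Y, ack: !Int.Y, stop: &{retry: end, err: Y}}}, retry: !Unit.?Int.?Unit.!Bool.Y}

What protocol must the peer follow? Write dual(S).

μY.⊕{stop: ?Bool.⊕{data: &{stop: !Bool.Y, err: !Unit.Y, ack: ?Bool.end}, ack: ?Int.!Str.end, retry: &{err: ?Unit.Y, ack: ?Int.Y, stop: ⊕{retry: end, err: Y}}}, retry: ?Unit.!Int.!Unit.?Bool.Y}

μY → μY  (rec unchanged)
  &{stop,retry} → ⊕{stop,retry}  (&→⊕)
    • stop:
      !Bool → ?Bool
        &{data,ack,retry} → ⊕{data,ack,retry}  (&→⊕)
          • data:
            ⊕{stop,err,ack} → &{stop,err,ack}  (select→offer)
              • stop:
                ?Bool → !Bool
                  Y self-dual
              • err:
                ?Unit → !Unit
                  Y self-dual
              • ack:
                !Bool → ?Bool
                  end self-dual
          • ack:
            !Int → ?Int
              ?Str → !Str
                end self-dual
          • retry:
            ⊕{err,ack,stop} → &{err,ack,stop}  (select→offer)
              • err:
                !Unit → ?Unit
                  Y self-dual
              • ack:
                !Int → ?Int
                  Y self-dual
              • stop:
                &{retry,err} → ⊕{retry,err}  (&→⊕)
                  • retry:
                    end self-dual
                  • err:
                    Y self-dual
    • retry:
      !Unit → ?Unit
        ?Int → !Int
          ?Unit → !Unit
            !Bool → ?Bool
              Y self-dual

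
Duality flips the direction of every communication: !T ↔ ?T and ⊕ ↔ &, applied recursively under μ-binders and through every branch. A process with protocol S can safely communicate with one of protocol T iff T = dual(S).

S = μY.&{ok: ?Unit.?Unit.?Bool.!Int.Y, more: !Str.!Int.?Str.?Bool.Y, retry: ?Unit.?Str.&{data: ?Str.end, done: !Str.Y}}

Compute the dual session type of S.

μY ↦ μY  (μ self-dual)
  &{ok,more,retry} ↦ ⊕{ok,more,retry}  (external→internal)
    [ok]
      ?Unit ↦ !Unit
        ?Unit ↦ !Unit
          ?Bool ↦ !Bool
            !Int ↦ ?Int
              dual(Y) = Y
    [more]
      !Str ↦ ?Str
        !Int ↦ ?Int
          ?Str ↦ !Str
            ?Bool ↦ !Bool
              dual(Y) = Y
    [retry]
      ?Unit ↦ !Unit
        ?Str ↦ !Str
          &{data,done} ↦ ⊕{data,done}  (external→internal)
            [data]
              ?Str ↦ !Str
                dual(end) = end
            [done]
              !Str ↦ ?Str
                dual(Y) = Y

μY.⊕{ok: !Unit.!Unit.!Bool.?Int.Y, more: ?Str.?Int.!Str.!Bool.Y, retry: !Unit.!Str.⊕{data: !Str.end, done: ?Str.Y}}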